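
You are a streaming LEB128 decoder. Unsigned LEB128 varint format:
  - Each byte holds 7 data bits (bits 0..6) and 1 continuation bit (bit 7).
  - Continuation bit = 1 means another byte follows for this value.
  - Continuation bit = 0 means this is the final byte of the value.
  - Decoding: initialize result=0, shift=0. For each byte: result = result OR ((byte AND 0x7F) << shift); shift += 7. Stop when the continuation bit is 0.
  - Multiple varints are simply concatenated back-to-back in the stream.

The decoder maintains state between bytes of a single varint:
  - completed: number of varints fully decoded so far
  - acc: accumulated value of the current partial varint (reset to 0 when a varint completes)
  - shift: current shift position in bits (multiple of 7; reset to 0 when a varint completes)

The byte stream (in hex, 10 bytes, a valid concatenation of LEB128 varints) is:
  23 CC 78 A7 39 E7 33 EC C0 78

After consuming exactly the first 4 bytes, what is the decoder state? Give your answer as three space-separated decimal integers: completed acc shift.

byte[0]=0x23 cont=0 payload=0x23: varint #1 complete (value=35); reset -> completed=1 acc=0 shift=0
byte[1]=0xCC cont=1 payload=0x4C: acc |= 76<<0 -> completed=1 acc=76 shift=7
byte[2]=0x78 cont=0 payload=0x78: varint #2 complete (value=15436); reset -> completed=2 acc=0 shift=0
byte[3]=0xA7 cont=1 payload=0x27: acc |= 39<<0 -> completed=2 acc=39 shift=7

Answer: 2 39 7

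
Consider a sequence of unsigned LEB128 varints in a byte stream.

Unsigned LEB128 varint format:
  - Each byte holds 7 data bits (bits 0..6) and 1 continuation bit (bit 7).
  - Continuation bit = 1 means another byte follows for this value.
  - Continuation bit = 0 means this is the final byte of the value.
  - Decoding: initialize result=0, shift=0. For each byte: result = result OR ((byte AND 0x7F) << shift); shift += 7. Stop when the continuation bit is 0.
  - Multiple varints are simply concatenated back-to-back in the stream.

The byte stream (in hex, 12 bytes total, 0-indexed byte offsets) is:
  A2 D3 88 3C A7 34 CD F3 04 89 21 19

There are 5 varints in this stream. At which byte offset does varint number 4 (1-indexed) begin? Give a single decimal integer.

  byte[0]=0xA2 cont=1 payload=0x22=34: acc |= 34<<0 -> acc=34 shift=7
  byte[1]=0xD3 cont=1 payload=0x53=83: acc |= 83<<7 -> acc=10658 shift=14
  byte[2]=0x88 cont=1 payload=0x08=8: acc |= 8<<14 -> acc=141730 shift=21
  byte[3]=0x3C cont=0 payload=0x3C=60: acc |= 60<<21 -> acc=125970850 shift=28 [end]
Varint 1: bytes[0:4] = A2 D3 88 3C -> value 125970850 (4 byte(s))
  byte[4]=0xA7 cont=1 payload=0x27=39: acc |= 39<<0 -> acc=39 shift=7
  byte[5]=0x34 cont=0 payload=0x34=52: acc |= 52<<7 -> acc=6695 shift=14 [end]
Varint 2: bytes[4:6] = A7 34 -> value 6695 (2 byte(s))
  byte[6]=0xCD cont=1 payload=0x4D=77: acc |= 77<<0 -> acc=77 shift=7
  byte[7]=0xF3 cont=1 payload=0x73=115: acc |= 115<<7 -> acc=14797 shift=14
  byte[8]=0x04 cont=0 payload=0x04=4: acc |= 4<<14 -> acc=80333 shift=21 [end]
Varint 3: bytes[6:9] = CD F3 04 -> value 80333 (3 byte(s))
  byte[9]=0x89 cont=1 payload=0x09=9: acc |= 9<<0 -> acc=9 shift=7
  byte[10]=0x21 cont=0 payload=0x21=33: acc |= 33<<7 -> acc=4233 shift=14 [end]
Varint 4: bytes[9:11] = 89 21 -> value 4233 (2 byte(s))
  byte[11]=0x19 cont=0 payload=0x19=25: acc |= 25<<0 -> acc=25 shift=7 [end]
Varint 5: bytes[11:12] = 19 -> value 25 (1 byte(s))

Answer: 9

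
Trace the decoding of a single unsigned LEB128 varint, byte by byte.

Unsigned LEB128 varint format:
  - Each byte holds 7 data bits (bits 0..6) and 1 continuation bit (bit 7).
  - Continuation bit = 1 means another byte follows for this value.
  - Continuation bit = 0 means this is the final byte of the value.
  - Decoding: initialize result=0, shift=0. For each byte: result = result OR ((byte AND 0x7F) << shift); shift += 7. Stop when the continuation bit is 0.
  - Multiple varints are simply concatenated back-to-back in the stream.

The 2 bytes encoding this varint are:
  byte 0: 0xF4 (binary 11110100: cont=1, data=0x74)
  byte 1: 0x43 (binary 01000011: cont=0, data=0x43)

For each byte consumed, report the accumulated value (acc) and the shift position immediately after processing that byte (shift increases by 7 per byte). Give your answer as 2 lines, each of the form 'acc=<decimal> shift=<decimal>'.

Answer: acc=116 shift=7
acc=8692 shift=14

Derivation:
byte 0=0xF4: payload=0x74=116, contrib = 116<<0 = 116; acc -> 116, shift -> 7
byte 1=0x43: payload=0x43=67, contrib = 67<<7 = 8576; acc -> 8692, shift -> 14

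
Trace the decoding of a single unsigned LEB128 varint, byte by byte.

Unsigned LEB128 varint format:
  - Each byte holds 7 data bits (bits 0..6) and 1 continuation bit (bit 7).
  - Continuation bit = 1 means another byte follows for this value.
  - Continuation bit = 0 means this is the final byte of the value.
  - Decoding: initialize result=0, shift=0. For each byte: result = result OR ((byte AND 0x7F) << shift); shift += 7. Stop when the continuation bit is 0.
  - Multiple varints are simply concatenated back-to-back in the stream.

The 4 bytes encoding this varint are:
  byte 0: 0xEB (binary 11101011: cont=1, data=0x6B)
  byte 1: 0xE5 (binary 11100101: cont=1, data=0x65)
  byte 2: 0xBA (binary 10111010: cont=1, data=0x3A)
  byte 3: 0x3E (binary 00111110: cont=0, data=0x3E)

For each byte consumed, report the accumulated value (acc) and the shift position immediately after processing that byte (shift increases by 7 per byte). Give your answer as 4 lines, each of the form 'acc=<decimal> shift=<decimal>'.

byte 0=0xEB: payload=0x6B=107, contrib = 107<<0 = 107; acc -> 107, shift -> 7
byte 1=0xE5: payload=0x65=101, contrib = 101<<7 = 12928; acc -> 13035, shift -> 14
byte 2=0xBA: payload=0x3A=58, contrib = 58<<14 = 950272; acc -> 963307, shift -> 21
byte 3=0x3E: payload=0x3E=62, contrib = 62<<21 = 130023424; acc -> 130986731, shift -> 28

Answer: acc=107 shift=7
acc=13035 shift=14
acc=963307 shift=21
acc=130986731 shift=28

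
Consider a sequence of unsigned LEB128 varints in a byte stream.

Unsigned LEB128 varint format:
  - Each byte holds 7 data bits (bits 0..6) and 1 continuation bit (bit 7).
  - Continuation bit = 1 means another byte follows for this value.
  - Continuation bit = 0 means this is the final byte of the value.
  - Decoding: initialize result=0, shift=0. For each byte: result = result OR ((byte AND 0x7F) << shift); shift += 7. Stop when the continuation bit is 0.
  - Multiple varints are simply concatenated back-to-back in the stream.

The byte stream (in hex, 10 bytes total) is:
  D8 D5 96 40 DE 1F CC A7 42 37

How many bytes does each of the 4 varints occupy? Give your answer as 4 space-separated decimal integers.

  byte[0]=0xD8 cont=1 payload=0x58=88: acc |= 88<<0 -> acc=88 shift=7
  byte[1]=0xD5 cont=1 payload=0x55=85: acc |= 85<<7 -> acc=10968 shift=14
  byte[2]=0x96 cont=1 payload=0x16=22: acc |= 22<<14 -> acc=371416 shift=21
  byte[3]=0x40 cont=0 payload=0x40=64: acc |= 64<<21 -> acc=134589144 shift=28 [end]
Varint 1: bytes[0:4] = D8 D5 96 40 -> value 134589144 (4 byte(s))
  byte[4]=0xDE cont=1 payload=0x5E=94: acc |= 94<<0 -> acc=94 shift=7
  byte[5]=0x1F cont=0 payload=0x1F=31: acc |= 31<<7 -> acc=4062 shift=14 [end]
Varint 2: bytes[4:6] = DE 1F -> value 4062 (2 byte(s))
  byte[6]=0xCC cont=1 payload=0x4C=76: acc |= 76<<0 -> acc=76 shift=7
  byte[7]=0xA7 cont=1 payload=0x27=39: acc |= 39<<7 -> acc=5068 shift=14
  byte[8]=0x42 cont=0 payload=0x42=66: acc |= 66<<14 -> acc=1086412 shift=21 [end]
Varint 3: bytes[6:9] = CC A7 42 -> value 1086412 (3 byte(s))
  byte[9]=0x37 cont=0 payload=0x37=55: acc |= 55<<0 -> acc=55 shift=7 [end]
Varint 4: bytes[9:10] = 37 -> value 55 (1 byte(s))

Answer: 4 2 3 1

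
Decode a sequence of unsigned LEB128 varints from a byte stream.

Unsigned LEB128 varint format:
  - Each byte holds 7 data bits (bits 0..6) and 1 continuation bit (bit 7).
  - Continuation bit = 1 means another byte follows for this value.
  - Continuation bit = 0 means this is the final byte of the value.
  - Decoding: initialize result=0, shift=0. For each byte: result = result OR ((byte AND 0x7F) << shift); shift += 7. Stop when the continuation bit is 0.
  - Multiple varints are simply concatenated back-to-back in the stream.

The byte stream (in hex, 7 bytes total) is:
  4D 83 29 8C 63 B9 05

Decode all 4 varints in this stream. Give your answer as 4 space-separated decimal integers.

Answer: 77 5251 12684 697

Derivation:
  byte[0]=0x4D cont=0 payload=0x4D=77: acc |= 77<<0 -> acc=77 shift=7 [end]
Varint 1: bytes[0:1] = 4D -> value 77 (1 byte(s))
  byte[1]=0x83 cont=1 payload=0x03=3: acc |= 3<<0 -> acc=3 shift=7
  byte[2]=0x29 cont=0 payload=0x29=41: acc |= 41<<7 -> acc=5251 shift=14 [end]
Varint 2: bytes[1:3] = 83 29 -> value 5251 (2 byte(s))
  byte[3]=0x8C cont=1 payload=0x0C=12: acc |= 12<<0 -> acc=12 shift=7
  byte[4]=0x63 cont=0 payload=0x63=99: acc |= 99<<7 -> acc=12684 shift=14 [end]
Varint 3: bytes[3:5] = 8C 63 -> value 12684 (2 byte(s))
  byte[5]=0xB9 cont=1 payload=0x39=57: acc |= 57<<0 -> acc=57 shift=7
  byte[6]=0x05 cont=0 payload=0x05=5: acc |= 5<<7 -> acc=697 shift=14 [end]
Varint 4: bytes[5:7] = B9 05 -> value 697 (2 byte(s))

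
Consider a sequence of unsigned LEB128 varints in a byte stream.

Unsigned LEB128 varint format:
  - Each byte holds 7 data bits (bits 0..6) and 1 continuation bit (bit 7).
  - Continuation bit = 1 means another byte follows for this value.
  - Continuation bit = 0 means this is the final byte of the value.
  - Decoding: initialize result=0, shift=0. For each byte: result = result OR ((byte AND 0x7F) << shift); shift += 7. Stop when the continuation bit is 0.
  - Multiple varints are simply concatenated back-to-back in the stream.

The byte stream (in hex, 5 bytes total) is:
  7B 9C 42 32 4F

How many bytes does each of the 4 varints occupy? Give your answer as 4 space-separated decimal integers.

  byte[0]=0x7B cont=0 payload=0x7B=123: acc |= 123<<0 -> acc=123 shift=7 [end]
Varint 1: bytes[0:1] = 7B -> value 123 (1 byte(s))
  byte[1]=0x9C cont=1 payload=0x1C=28: acc |= 28<<0 -> acc=28 shift=7
  byte[2]=0x42 cont=0 payload=0x42=66: acc |= 66<<7 -> acc=8476 shift=14 [end]
Varint 2: bytes[1:3] = 9C 42 -> value 8476 (2 byte(s))
  byte[3]=0x32 cont=0 payload=0x32=50: acc |= 50<<0 -> acc=50 shift=7 [end]
Varint 3: bytes[3:4] = 32 -> value 50 (1 byte(s))
  byte[4]=0x4F cont=0 payload=0x4F=79: acc |= 79<<0 -> acc=79 shift=7 [end]
Varint 4: bytes[4:5] = 4F -> value 79 (1 byte(s))

Answer: 1 2 1 1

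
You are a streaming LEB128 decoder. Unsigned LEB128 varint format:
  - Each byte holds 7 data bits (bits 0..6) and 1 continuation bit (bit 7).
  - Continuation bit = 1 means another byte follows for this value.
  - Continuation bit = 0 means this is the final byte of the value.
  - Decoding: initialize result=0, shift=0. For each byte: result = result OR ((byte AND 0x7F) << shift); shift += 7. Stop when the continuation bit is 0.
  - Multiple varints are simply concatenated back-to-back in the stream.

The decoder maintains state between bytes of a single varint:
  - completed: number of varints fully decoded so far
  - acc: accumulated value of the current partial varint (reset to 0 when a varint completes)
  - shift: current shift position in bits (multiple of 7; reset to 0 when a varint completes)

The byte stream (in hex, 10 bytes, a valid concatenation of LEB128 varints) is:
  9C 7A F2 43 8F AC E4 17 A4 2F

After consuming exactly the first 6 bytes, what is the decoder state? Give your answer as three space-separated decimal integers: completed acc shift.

byte[0]=0x9C cont=1 payload=0x1C: acc |= 28<<0 -> completed=0 acc=28 shift=7
byte[1]=0x7A cont=0 payload=0x7A: varint #1 complete (value=15644); reset -> completed=1 acc=0 shift=0
byte[2]=0xF2 cont=1 payload=0x72: acc |= 114<<0 -> completed=1 acc=114 shift=7
byte[3]=0x43 cont=0 payload=0x43: varint #2 complete (value=8690); reset -> completed=2 acc=0 shift=0
byte[4]=0x8F cont=1 payload=0x0F: acc |= 15<<0 -> completed=2 acc=15 shift=7
byte[5]=0xAC cont=1 payload=0x2C: acc |= 44<<7 -> completed=2 acc=5647 shift=14

Answer: 2 5647 14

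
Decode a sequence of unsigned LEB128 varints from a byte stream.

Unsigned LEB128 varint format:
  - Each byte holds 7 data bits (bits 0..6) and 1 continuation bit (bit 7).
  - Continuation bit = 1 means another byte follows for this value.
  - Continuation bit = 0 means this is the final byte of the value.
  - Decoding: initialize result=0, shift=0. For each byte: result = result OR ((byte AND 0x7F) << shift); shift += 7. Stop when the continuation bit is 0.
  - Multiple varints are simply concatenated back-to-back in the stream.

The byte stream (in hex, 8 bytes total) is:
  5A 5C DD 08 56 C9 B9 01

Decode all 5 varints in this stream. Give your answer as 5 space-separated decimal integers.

  byte[0]=0x5A cont=0 payload=0x5A=90: acc |= 90<<0 -> acc=90 shift=7 [end]
Varint 1: bytes[0:1] = 5A -> value 90 (1 byte(s))
  byte[1]=0x5C cont=0 payload=0x5C=92: acc |= 92<<0 -> acc=92 shift=7 [end]
Varint 2: bytes[1:2] = 5C -> value 92 (1 byte(s))
  byte[2]=0xDD cont=1 payload=0x5D=93: acc |= 93<<0 -> acc=93 shift=7
  byte[3]=0x08 cont=0 payload=0x08=8: acc |= 8<<7 -> acc=1117 shift=14 [end]
Varint 3: bytes[2:4] = DD 08 -> value 1117 (2 byte(s))
  byte[4]=0x56 cont=0 payload=0x56=86: acc |= 86<<0 -> acc=86 shift=7 [end]
Varint 4: bytes[4:5] = 56 -> value 86 (1 byte(s))
  byte[5]=0xC9 cont=1 payload=0x49=73: acc |= 73<<0 -> acc=73 shift=7
  byte[6]=0xB9 cont=1 payload=0x39=57: acc |= 57<<7 -> acc=7369 shift=14
  byte[7]=0x01 cont=0 payload=0x01=1: acc |= 1<<14 -> acc=23753 shift=21 [end]
Varint 5: bytes[5:8] = C9 B9 01 -> value 23753 (3 byte(s))

Answer: 90 92 1117 86 23753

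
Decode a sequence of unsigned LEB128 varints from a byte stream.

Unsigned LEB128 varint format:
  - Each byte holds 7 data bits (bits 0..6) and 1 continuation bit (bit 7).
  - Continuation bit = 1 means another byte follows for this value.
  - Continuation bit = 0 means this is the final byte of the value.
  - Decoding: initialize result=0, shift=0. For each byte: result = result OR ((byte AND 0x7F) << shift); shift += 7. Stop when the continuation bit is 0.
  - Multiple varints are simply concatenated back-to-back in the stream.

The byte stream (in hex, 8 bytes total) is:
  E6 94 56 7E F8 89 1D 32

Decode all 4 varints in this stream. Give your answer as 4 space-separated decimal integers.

Answer: 1411686 126 476408 50

Derivation:
  byte[0]=0xE6 cont=1 payload=0x66=102: acc |= 102<<0 -> acc=102 shift=7
  byte[1]=0x94 cont=1 payload=0x14=20: acc |= 20<<7 -> acc=2662 shift=14
  byte[2]=0x56 cont=0 payload=0x56=86: acc |= 86<<14 -> acc=1411686 shift=21 [end]
Varint 1: bytes[0:3] = E6 94 56 -> value 1411686 (3 byte(s))
  byte[3]=0x7E cont=0 payload=0x7E=126: acc |= 126<<0 -> acc=126 shift=7 [end]
Varint 2: bytes[3:4] = 7E -> value 126 (1 byte(s))
  byte[4]=0xF8 cont=1 payload=0x78=120: acc |= 120<<0 -> acc=120 shift=7
  byte[5]=0x89 cont=1 payload=0x09=9: acc |= 9<<7 -> acc=1272 shift=14
  byte[6]=0x1D cont=0 payload=0x1D=29: acc |= 29<<14 -> acc=476408 shift=21 [end]
Varint 3: bytes[4:7] = F8 89 1D -> value 476408 (3 byte(s))
  byte[7]=0x32 cont=0 payload=0x32=50: acc |= 50<<0 -> acc=50 shift=7 [end]
Varint 4: bytes[7:8] = 32 -> value 50 (1 byte(s))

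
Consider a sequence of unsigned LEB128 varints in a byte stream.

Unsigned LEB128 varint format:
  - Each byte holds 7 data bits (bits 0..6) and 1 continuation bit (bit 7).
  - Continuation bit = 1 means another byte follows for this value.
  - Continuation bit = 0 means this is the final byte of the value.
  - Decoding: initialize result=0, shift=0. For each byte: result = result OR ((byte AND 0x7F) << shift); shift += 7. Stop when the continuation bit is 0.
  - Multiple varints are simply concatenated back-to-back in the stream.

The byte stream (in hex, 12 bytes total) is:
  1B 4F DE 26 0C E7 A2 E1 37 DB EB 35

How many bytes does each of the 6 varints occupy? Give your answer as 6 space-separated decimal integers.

Answer: 1 1 2 1 4 3

Derivation:
  byte[0]=0x1B cont=0 payload=0x1B=27: acc |= 27<<0 -> acc=27 shift=7 [end]
Varint 1: bytes[0:1] = 1B -> value 27 (1 byte(s))
  byte[1]=0x4F cont=0 payload=0x4F=79: acc |= 79<<0 -> acc=79 shift=7 [end]
Varint 2: bytes[1:2] = 4F -> value 79 (1 byte(s))
  byte[2]=0xDE cont=1 payload=0x5E=94: acc |= 94<<0 -> acc=94 shift=7
  byte[3]=0x26 cont=0 payload=0x26=38: acc |= 38<<7 -> acc=4958 shift=14 [end]
Varint 3: bytes[2:4] = DE 26 -> value 4958 (2 byte(s))
  byte[4]=0x0C cont=0 payload=0x0C=12: acc |= 12<<0 -> acc=12 shift=7 [end]
Varint 4: bytes[4:5] = 0C -> value 12 (1 byte(s))
  byte[5]=0xE7 cont=1 payload=0x67=103: acc |= 103<<0 -> acc=103 shift=7
  byte[6]=0xA2 cont=1 payload=0x22=34: acc |= 34<<7 -> acc=4455 shift=14
  byte[7]=0xE1 cont=1 payload=0x61=97: acc |= 97<<14 -> acc=1593703 shift=21
  byte[8]=0x37 cont=0 payload=0x37=55: acc |= 55<<21 -> acc=116937063 shift=28 [end]
Varint 5: bytes[5:9] = E7 A2 E1 37 -> value 116937063 (4 byte(s))
  byte[9]=0xDB cont=1 payload=0x5B=91: acc |= 91<<0 -> acc=91 shift=7
  byte[10]=0xEB cont=1 payload=0x6B=107: acc |= 107<<7 -> acc=13787 shift=14
  byte[11]=0x35 cont=0 payload=0x35=53: acc |= 53<<14 -> acc=882139 shift=21 [end]
Varint 6: bytes[9:12] = DB EB 35 -> value 882139 (3 byte(s))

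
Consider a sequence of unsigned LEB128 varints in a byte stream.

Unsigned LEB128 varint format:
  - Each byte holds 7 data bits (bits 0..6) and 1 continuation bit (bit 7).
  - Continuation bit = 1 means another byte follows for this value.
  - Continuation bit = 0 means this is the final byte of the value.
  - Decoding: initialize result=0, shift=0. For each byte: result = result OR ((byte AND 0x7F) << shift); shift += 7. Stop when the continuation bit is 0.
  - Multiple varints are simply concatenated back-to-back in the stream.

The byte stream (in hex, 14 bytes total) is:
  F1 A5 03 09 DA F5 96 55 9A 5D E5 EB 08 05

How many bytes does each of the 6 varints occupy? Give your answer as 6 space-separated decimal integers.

Answer: 3 1 4 2 3 1

Derivation:
  byte[0]=0xF1 cont=1 payload=0x71=113: acc |= 113<<0 -> acc=113 shift=7
  byte[1]=0xA5 cont=1 payload=0x25=37: acc |= 37<<7 -> acc=4849 shift=14
  byte[2]=0x03 cont=0 payload=0x03=3: acc |= 3<<14 -> acc=54001 shift=21 [end]
Varint 1: bytes[0:3] = F1 A5 03 -> value 54001 (3 byte(s))
  byte[3]=0x09 cont=0 payload=0x09=9: acc |= 9<<0 -> acc=9 shift=7 [end]
Varint 2: bytes[3:4] = 09 -> value 9 (1 byte(s))
  byte[4]=0xDA cont=1 payload=0x5A=90: acc |= 90<<0 -> acc=90 shift=7
  byte[5]=0xF5 cont=1 payload=0x75=117: acc |= 117<<7 -> acc=15066 shift=14
  byte[6]=0x96 cont=1 payload=0x16=22: acc |= 22<<14 -> acc=375514 shift=21
  byte[7]=0x55 cont=0 payload=0x55=85: acc |= 85<<21 -> acc=178633434 shift=28 [end]
Varint 3: bytes[4:8] = DA F5 96 55 -> value 178633434 (4 byte(s))
  byte[8]=0x9A cont=1 payload=0x1A=26: acc |= 26<<0 -> acc=26 shift=7
  byte[9]=0x5D cont=0 payload=0x5D=93: acc |= 93<<7 -> acc=11930 shift=14 [end]
Varint 4: bytes[8:10] = 9A 5D -> value 11930 (2 byte(s))
  byte[10]=0xE5 cont=1 payload=0x65=101: acc |= 101<<0 -> acc=101 shift=7
  byte[11]=0xEB cont=1 payload=0x6B=107: acc |= 107<<7 -> acc=13797 shift=14
  byte[12]=0x08 cont=0 payload=0x08=8: acc |= 8<<14 -> acc=144869 shift=21 [end]
Varint 5: bytes[10:13] = E5 EB 08 -> value 144869 (3 byte(s))
  byte[13]=0x05 cont=0 payload=0x05=5: acc |= 5<<0 -> acc=5 shift=7 [end]
Varint 6: bytes[13:14] = 05 -> value 5 (1 byte(s))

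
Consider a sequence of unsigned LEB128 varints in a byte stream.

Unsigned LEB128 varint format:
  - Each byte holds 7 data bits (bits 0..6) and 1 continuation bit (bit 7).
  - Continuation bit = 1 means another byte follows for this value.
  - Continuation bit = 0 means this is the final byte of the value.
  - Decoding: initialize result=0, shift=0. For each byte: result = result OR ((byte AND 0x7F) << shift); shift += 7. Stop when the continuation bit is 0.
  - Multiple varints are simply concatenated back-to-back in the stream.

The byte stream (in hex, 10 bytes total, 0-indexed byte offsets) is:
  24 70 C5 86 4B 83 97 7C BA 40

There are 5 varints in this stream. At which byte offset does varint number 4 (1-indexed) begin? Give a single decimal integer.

  byte[0]=0x24 cont=0 payload=0x24=36: acc |= 36<<0 -> acc=36 shift=7 [end]
Varint 1: bytes[0:1] = 24 -> value 36 (1 byte(s))
  byte[1]=0x70 cont=0 payload=0x70=112: acc |= 112<<0 -> acc=112 shift=7 [end]
Varint 2: bytes[1:2] = 70 -> value 112 (1 byte(s))
  byte[2]=0xC5 cont=1 payload=0x45=69: acc |= 69<<0 -> acc=69 shift=7
  byte[3]=0x86 cont=1 payload=0x06=6: acc |= 6<<7 -> acc=837 shift=14
  byte[4]=0x4B cont=0 payload=0x4B=75: acc |= 75<<14 -> acc=1229637 shift=21 [end]
Varint 3: bytes[2:5] = C5 86 4B -> value 1229637 (3 byte(s))
  byte[5]=0x83 cont=1 payload=0x03=3: acc |= 3<<0 -> acc=3 shift=7
  byte[6]=0x97 cont=1 payload=0x17=23: acc |= 23<<7 -> acc=2947 shift=14
  byte[7]=0x7C cont=0 payload=0x7C=124: acc |= 124<<14 -> acc=2034563 shift=21 [end]
Varint 4: bytes[5:8] = 83 97 7C -> value 2034563 (3 byte(s))
  byte[8]=0xBA cont=1 payload=0x3A=58: acc |= 58<<0 -> acc=58 shift=7
  byte[9]=0x40 cont=0 payload=0x40=64: acc |= 64<<7 -> acc=8250 shift=14 [end]
Varint 5: bytes[8:10] = BA 40 -> value 8250 (2 byte(s))

Answer: 5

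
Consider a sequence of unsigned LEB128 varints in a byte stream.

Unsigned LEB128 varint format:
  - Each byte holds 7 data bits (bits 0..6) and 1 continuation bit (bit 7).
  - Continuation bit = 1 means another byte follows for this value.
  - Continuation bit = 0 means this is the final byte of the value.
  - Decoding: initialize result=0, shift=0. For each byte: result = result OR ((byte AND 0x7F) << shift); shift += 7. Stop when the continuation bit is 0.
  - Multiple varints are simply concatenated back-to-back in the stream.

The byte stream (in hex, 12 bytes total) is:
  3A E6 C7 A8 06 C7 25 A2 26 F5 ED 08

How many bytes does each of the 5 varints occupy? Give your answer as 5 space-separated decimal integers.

Answer: 1 4 2 2 3

Derivation:
  byte[0]=0x3A cont=0 payload=0x3A=58: acc |= 58<<0 -> acc=58 shift=7 [end]
Varint 1: bytes[0:1] = 3A -> value 58 (1 byte(s))
  byte[1]=0xE6 cont=1 payload=0x66=102: acc |= 102<<0 -> acc=102 shift=7
  byte[2]=0xC7 cont=1 payload=0x47=71: acc |= 71<<7 -> acc=9190 shift=14
  byte[3]=0xA8 cont=1 payload=0x28=40: acc |= 40<<14 -> acc=664550 shift=21
  byte[4]=0x06 cont=0 payload=0x06=6: acc |= 6<<21 -> acc=13247462 shift=28 [end]
Varint 2: bytes[1:5] = E6 C7 A8 06 -> value 13247462 (4 byte(s))
  byte[5]=0xC7 cont=1 payload=0x47=71: acc |= 71<<0 -> acc=71 shift=7
  byte[6]=0x25 cont=0 payload=0x25=37: acc |= 37<<7 -> acc=4807 shift=14 [end]
Varint 3: bytes[5:7] = C7 25 -> value 4807 (2 byte(s))
  byte[7]=0xA2 cont=1 payload=0x22=34: acc |= 34<<0 -> acc=34 shift=7
  byte[8]=0x26 cont=0 payload=0x26=38: acc |= 38<<7 -> acc=4898 shift=14 [end]
Varint 4: bytes[7:9] = A2 26 -> value 4898 (2 byte(s))
  byte[9]=0xF5 cont=1 payload=0x75=117: acc |= 117<<0 -> acc=117 shift=7
  byte[10]=0xED cont=1 payload=0x6D=109: acc |= 109<<7 -> acc=14069 shift=14
  byte[11]=0x08 cont=0 payload=0x08=8: acc |= 8<<14 -> acc=145141 shift=21 [end]
Varint 5: bytes[9:12] = F5 ED 08 -> value 145141 (3 byte(s))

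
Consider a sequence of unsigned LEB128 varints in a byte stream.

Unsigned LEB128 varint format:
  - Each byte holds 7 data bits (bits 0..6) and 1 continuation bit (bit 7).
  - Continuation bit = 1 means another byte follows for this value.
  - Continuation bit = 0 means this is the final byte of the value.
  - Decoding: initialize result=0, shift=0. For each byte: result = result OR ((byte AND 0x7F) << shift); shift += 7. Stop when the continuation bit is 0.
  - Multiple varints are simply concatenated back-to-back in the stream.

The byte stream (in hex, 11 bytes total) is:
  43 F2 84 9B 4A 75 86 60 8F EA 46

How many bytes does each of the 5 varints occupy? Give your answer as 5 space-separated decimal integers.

Answer: 1 4 1 2 3

Derivation:
  byte[0]=0x43 cont=0 payload=0x43=67: acc |= 67<<0 -> acc=67 shift=7 [end]
Varint 1: bytes[0:1] = 43 -> value 67 (1 byte(s))
  byte[1]=0xF2 cont=1 payload=0x72=114: acc |= 114<<0 -> acc=114 shift=7
  byte[2]=0x84 cont=1 payload=0x04=4: acc |= 4<<7 -> acc=626 shift=14
  byte[3]=0x9B cont=1 payload=0x1B=27: acc |= 27<<14 -> acc=442994 shift=21
  byte[4]=0x4A cont=0 payload=0x4A=74: acc |= 74<<21 -> acc=155632242 shift=28 [end]
Varint 2: bytes[1:5] = F2 84 9B 4A -> value 155632242 (4 byte(s))
  byte[5]=0x75 cont=0 payload=0x75=117: acc |= 117<<0 -> acc=117 shift=7 [end]
Varint 3: bytes[5:6] = 75 -> value 117 (1 byte(s))
  byte[6]=0x86 cont=1 payload=0x06=6: acc |= 6<<0 -> acc=6 shift=7
  byte[7]=0x60 cont=0 payload=0x60=96: acc |= 96<<7 -> acc=12294 shift=14 [end]
Varint 4: bytes[6:8] = 86 60 -> value 12294 (2 byte(s))
  byte[8]=0x8F cont=1 payload=0x0F=15: acc |= 15<<0 -> acc=15 shift=7
  byte[9]=0xEA cont=1 payload=0x6A=106: acc |= 106<<7 -> acc=13583 shift=14
  byte[10]=0x46 cont=0 payload=0x46=70: acc |= 70<<14 -> acc=1160463 shift=21 [end]
Varint 5: bytes[8:11] = 8F EA 46 -> value 1160463 (3 byte(s))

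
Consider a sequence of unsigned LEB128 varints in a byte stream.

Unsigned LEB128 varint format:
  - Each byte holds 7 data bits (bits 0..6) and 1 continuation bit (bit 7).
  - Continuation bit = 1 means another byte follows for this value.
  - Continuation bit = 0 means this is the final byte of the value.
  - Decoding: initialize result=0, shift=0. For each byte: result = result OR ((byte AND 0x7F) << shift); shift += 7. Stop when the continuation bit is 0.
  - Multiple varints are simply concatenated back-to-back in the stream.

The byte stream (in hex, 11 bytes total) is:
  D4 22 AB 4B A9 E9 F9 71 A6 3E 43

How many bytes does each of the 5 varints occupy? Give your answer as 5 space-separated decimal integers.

Answer: 2 2 4 2 1

Derivation:
  byte[0]=0xD4 cont=1 payload=0x54=84: acc |= 84<<0 -> acc=84 shift=7
  byte[1]=0x22 cont=0 payload=0x22=34: acc |= 34<<7 -> acc=4436 shift=14 [end]
Varint 1: bytes[0:2] = D4 22 -> value 4436 (2 byte(s))
  byte[2]=0xAB cont=1 payload=0x2B=43: acc |= 43<<0 -> acc=43 shift=7
  byte[3]=0x4B cont=0 payload=0x4B=75: acc |= 75<<7 -> acc=9643 shift=14 [end]
Varint 2: bytes[2:4] = AB 4B -> value 9643 (2 byte(s))
  byte[4]=0xA9 cont=1 payload=0x29=41: acc |= 41<<0 -> acc=41 shift=7
  byte[5]=0xE9 cont=1 payload=0x69=105: acc |= 105<<7 -> acc=13481 shift=14
  byte[6]=0xF9 cont=1 payload=0x79=121: acc |= 121<<14 -> acc=1995945 shift=21
  byte[7]=0x71 cont=0 payload=0x71=113: acc |= 113<<21 -> acc=238974121 shift=28 [end]
Varint 3: bytes[4:8] = A9 E9 F9 71 -> value 238974121 (4 byte(s))
  byte[8]=0xA6 cont=1 payload=0x26=38: acc |= 38<<0 -> acc=38 shift=7
  byte[9]=0x3E cont=0 payload=0x3E=62: acc |= 62<<7 -> acc=7974 shift=14 [end]
Varint 4: bytes[8:10] = A6 3E -> value 7974 (2 byte(s))
  byte[10]=0x43 cont=0 payload=0x43=67: acc |= 67<<0 -> acc=67 shift=7 [end]
Varint 5: bytes[10:11] = 43 -> value 67 (1 byte(s))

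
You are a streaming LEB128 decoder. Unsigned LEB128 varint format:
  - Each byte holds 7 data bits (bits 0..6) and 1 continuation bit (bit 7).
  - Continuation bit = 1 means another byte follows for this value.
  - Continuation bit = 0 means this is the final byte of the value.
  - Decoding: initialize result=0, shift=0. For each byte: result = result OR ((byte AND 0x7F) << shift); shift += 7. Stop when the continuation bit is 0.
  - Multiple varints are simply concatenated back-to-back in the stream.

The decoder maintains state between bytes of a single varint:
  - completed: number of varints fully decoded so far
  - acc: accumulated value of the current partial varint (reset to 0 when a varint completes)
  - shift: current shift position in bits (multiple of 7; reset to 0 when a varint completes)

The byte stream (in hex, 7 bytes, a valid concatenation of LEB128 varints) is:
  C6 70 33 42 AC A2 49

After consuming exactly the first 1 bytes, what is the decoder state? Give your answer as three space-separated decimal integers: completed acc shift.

byte[0]=0xC6 cont=1 payload=0x46: acc |= 70<<0 -> completed=0 acc=70 shift=7

Answer: 0 70 7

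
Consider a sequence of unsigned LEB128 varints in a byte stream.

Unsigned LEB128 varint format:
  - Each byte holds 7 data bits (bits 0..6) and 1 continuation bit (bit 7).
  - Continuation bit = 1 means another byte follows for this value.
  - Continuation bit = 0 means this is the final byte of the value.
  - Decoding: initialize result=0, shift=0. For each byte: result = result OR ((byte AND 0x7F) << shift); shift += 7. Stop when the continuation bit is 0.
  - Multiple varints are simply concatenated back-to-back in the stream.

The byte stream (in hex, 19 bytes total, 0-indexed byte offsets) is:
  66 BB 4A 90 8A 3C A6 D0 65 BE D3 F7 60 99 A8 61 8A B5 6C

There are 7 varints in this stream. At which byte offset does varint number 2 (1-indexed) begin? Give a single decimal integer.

  byte[0]=0x66 cont=0 payload=0x66=102: acc |= 102<<0 -> acc=102 shift=7 [end]
Varint 1: bytes[0:1] = 66 -> value 102 (1 byte(s))
  byte[1]=0xBB cont=1 payload=0x3B=59: acc |= 59<<0 -> acc=59 shift=7
  byte[2]=0x4A cont=0 payload=0x4A=74: acc |= 74<<7 -> acc=9531 shift=14 [end]
Varint 2: bytes[1:3] = BB 4A -> value 9531 (2 byte(s))
  byte[3]=0x90 cont=1 payload=0x10=16: acc |= 16<<0 -> acc=16 shift=7
  byte[4]=0x8A cont=1 payload=0x0A=10: acc |= 10<<7 -> acc=1296 shift=14
  byte[5]=0x3C cont=0 payload=0x3C=60: acc |= 60<<14 -> acc=984336 shift=21 [end]
Varint 3: bytes[3:6] = 90 8A 3C -> value 984336 (3 byte(s))
  byte[6]=0xA6 cont=1 payload=0x26=38: acc |= 38<<0 -> acc=38 shift=7
  byte[7]=0xD0 cont=1 payload=0x50=80: acc |= 80<<7 -> acc=10278 shift=14
  byte[8]=0x65 cont=0 payload=0x65=101: acc |= 101<<14 -> acc=1665062 shift=21 [end]
Varint 4: bytes[6:9] = A6 D0 65 -> value 1665062 (3 byte(s))
  byte[9]=0xBE cont=1 payload=0x3E=62: acc |= 62<<0 -> acc=62 shift=7
  byte[10]=0xD3 cont=1 payload=0x53=83: acc |= 83<<7 -> acc=10686 shift=14
  byte[11]=0xF7 cont=1 payload=0x77=119: acc |= 119<<14 -> acc=1960382 shift=21
  byte[12]=0x60 cont=0 payload=0x60=96: acc |= 96<<21 -> acc=203286974 shift=28 [end]
Varint 5: bytes[9:13] = BE D3 F7 60 -> value 203286974 (4 byte(s))
  byte[13]=0x99 cont=1 payload=0x19=25: acc |= 25<<0 -> acc=25 shift=7
  byte[14]=0xA8 cont=1 payload=0x28=40: acc |= 40<<7 -> acc=5145 shift=14
  byte[15]=0x61 cont=0 payload=0x61=97: acc |= 97<<14 -> acc=1594393 shift=21 [end]
Varint 6: bytes[13:16] = 99 A8 61 -> value 1594393 (3 byte(s))
  byte[16]=0x8A cont=1 payload=0x0A=10: acc |= 10<<0 -> acc=10 shift=7
  byte[17]=0xB5 cont=1 payload=0x35=53: acc |= 53<<7 -> acc=6794 shift=14
  byte[18]=0x6C cont=0 payload=0x6C=108: acc |= 108<<14 -> acc=1776266 shift=21 [end]
Varint 7: bytes[16:19] = 8A B5 6C -> value 1776266 (3 byte(s))

Answer: 1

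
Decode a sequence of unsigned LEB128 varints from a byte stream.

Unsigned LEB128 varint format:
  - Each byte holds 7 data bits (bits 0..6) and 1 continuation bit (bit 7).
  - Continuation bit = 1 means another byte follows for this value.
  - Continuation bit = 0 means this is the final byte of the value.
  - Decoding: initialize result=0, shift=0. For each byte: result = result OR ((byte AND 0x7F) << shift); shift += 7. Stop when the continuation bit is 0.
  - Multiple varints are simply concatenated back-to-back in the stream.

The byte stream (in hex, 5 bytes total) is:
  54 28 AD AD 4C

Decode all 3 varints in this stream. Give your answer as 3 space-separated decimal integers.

  byte[0]=0x54 cont=0 payload=0x54=84: acc |= 84<<0 -> acc=84 shift=7 [end]
Varint 1: bytes[0:1] = 54 -> value 84 (1 byte(s))
  byte[1]=0x28 cont=0 payload=0x28=40: acc |= 40<<0 -> acc=40 shift=7 [end]
Varint 2: bytes[1:2] = 28 -> value 40 (1 byte(s))
  byte[2]=0xAD cont=1 payload=0x2D=45: acc |= 45<<0 -> acc=45 shift=7
  byte[3]=0xAD cont=1 payload=0x2D=45: acc |= 45<<7 -> acc=5805 shift=14
  byte[4]=0x4C cont=0 payload=0x4C=76: acc |= 76<<14 -> acc=1250989 shift=21 [end]
Varint 3: bytes[2:5] = AD AD 4C -> value 1250989 (3 byte(s))

Answer: 84 40 1250989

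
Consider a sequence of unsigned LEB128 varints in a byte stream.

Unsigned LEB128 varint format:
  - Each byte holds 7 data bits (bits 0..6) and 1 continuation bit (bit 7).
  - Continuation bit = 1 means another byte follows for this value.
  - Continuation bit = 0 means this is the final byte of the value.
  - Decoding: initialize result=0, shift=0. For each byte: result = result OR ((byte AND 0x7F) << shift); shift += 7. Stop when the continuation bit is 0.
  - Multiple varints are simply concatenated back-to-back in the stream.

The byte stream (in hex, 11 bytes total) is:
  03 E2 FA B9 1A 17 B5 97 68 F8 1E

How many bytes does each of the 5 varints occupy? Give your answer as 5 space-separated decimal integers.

  byte[0]=0x03 cont=0 payload=0x03=3: acc |= 3<<0 -> acc=3 shift=7 [end]
Varint 1: bytes[0:1] = 03 -> value 3 (1 byte(s))
  byte[1]=0xE2 cont=1 payload=0x62=98: acc |= 98<<0 -> acc=98 shift=7
  byte[2]=0xFA cont=1 payload=0x7A=122: acc |= 122<<7 -> acc=15714 shift=14
  byte[3]=0xB9 cont=1 payload=0x39=57: acc |= 57<<14 -> acc=949602 shift=21
  byte[4]=0x1A cont=0 payload=0x1A=26: acc |= 26<<21 -> acc=55475554 shift=28 [end]
Varint 2: bytes[1:5] = E2 FA B9 1A -> value 55475554 (4 byte(s))
  byte[5]=0x17 cont=0 payload=0x17=23: acc |= 23<<0 -> acc=23 shift=7 [end]
Varint 3: bytes[5:6] = 17 -> value 23 (1 byte(s))
  byte[6]=0xB5 cont=1 payload=0x35=53: acc |= 53<<0 -> acc=53 shift=7
  byte[7]=0x97 cont=1 payload=0x17=23: acc |= 23<<7 -> acc=2997 shift=14
  byte[8]=0x68 cont=0 payload=0x68=104: acc |= 104<<14 -> acc=1706933 shift=21 [end]
Varint 4: bytes[6:9] = B5 97 68 -> value 1706933 (3 byte(s))
  byte[9]=0xF8 cont=1 payload=0x78=120: acc |= 120<<0 -> acc=120 shift=7
  byte[10]=0x1E cont=0 payload=0x1E=30: acc |= 30<<7 -> acc=3960 shift=14 [end]
Varint 5: bytes[9:11] = F8 1E -> value 3960 (2 byte(s))

Answer: 1 4 1 3 2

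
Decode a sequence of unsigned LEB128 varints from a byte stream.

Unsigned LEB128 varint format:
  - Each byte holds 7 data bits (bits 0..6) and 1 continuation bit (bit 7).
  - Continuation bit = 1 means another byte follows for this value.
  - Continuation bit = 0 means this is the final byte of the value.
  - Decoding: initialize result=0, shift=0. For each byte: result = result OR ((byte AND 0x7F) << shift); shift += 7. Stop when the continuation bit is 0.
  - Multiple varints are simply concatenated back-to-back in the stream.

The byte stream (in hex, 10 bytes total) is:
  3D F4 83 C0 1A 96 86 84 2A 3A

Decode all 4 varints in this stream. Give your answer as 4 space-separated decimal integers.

  byte[0]=0x3D cont=0 payload=0x3D=61: acc |= 61<<0 -> acc=61 shift=7 [end]
Varint 1: bytes[0:1] = 3D -> value 61 (1 byte(s))
  byte[1]=0xF4 cont=1 payload=0x74=116: acc |= 116<<0 -> acc=116 shift=7
  byte[2]=0x83 cont=1 payload=0x03=3: acc |= 3<<7 -> acc=500 shift=14
  byte[3]=0xC0 cont=1 payload=0x40=64: acc |= 64<<14 -> acc=1049076 shift=21
  byte[4]=0x1A cont=0 payload=0x1A=26: acc |= 26<<21 -> acc=55575028 shift=28 [end]
Varint 2: bytes[1:5] = F4 83 C0 1A -> value 55575028 (4 byte(s))
  byte[5]=0x96 cont=1 payload=0x16=22: acc |= 22<<0 -> acc=22 shift=7
  byte[6]=0x86 cont=1 payload=0x06=6: acc |= 6<<7 -> acc=790 shift=14
  byte[7]=0x84 cont=1 payload=0x04=4: acc |= 4<<14 -> acc=66326 shift=21
  byte[8]=0x2A cont=0 payload=0x2A=42: acc |= 42<<21 -> acc=88146710 shift=28 [end]
Varint 3: bytes[5:9] = 96 86 84 2A -> value 88146710 (4 byte(s))
  byte[9]=0x3A cont=0 payload=0x3A=58: acc |= 58<<0 -> acc=58 shift=7 [end]
Varint 4: bytes[9:10] = 3A -> value 58 (1 byte(s))

Answer: 61 55575028 88146710 58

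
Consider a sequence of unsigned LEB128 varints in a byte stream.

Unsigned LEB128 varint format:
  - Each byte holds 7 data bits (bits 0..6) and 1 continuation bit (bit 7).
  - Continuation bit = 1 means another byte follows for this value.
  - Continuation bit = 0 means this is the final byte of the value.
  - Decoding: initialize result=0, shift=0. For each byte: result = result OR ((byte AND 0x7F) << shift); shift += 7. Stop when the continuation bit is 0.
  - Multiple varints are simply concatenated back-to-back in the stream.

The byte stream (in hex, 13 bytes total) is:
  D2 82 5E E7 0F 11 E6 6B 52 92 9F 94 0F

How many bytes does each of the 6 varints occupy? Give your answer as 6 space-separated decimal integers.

Answer: 3 2 1 2 1 4

Derivation:
  byte[0]=0xD2 cont=1 payload=0x52=82: acc |= 82<<0 -> acc=82 shift=7
  byte[1]=0x82 cont=1 payload=0x02=2: acc |= 2<<7 -> acc=338 shift=14
  byte[2]=0x5E cont=0 payload=0x5E=94: acc |= 94<<14 -> acc=1540434 shift=21 [end]
Varint 1: bytes[0:3] = D2 82 5E -> value 1540434 (3 byte(s))
  byte[3]=0xE7 cont=1 payload=0x67=103: acc |= 103<<0 -> acc=103 shift=7
  byte[4]=0x0F cont=0 payload=0x0F=15: acc |= 15<<7 -> acc=2023 shift=14 [end]
Varint 2: bytes[3:5] = E7 0F -> value 2023 (2 byte(s))
  byte[5]=0x11 cont=0 payload=0x11=17: acc |= 17<<0 -> acc=17 shift=7 [end]
Varint 3: bytes[5:6] = 11 -> value 17 (1 byte(s))
  byte[6]=0xE6 cont=1 payload=0x66=102: acc |= 102<<0 -> acc=102 shift=7
  byte[7]=0x6B cont=0 payload=0x6B=107: acc |= 107<<7 -> acc=13798 shift=14 [end]
Varint 4: bytes[6:8] = E6 6B -> value 13798 (2 byte(s))
  byte[8]=0x52 cont=0 payload=0x52=82: acc |= 82<<0 -> acc=82 shift=7 [end]
Varint 5: bytes[8:9] = 52 -> value 82 (1 byte(s))
  byte[9]=0x92 cont=1 payload=0x12=18: acc |= 18<<0 -> acc=18 shift=7
  byte[10]=0x9F cont=1 payload=0x1F=31: acc |= 31<<7 -> acc=3986 shift=14
  byte[11]=0x94 cont=1 payload=0x14=20: acc |= 20<<14 -> acc=331666 shift=21
  byte[12]=0x0F cont=0 payload=0x0F=15: acc |= 15<<21 -> acc=31788946 shift=28 [end]
Varint 6: bytes[9:13] = 92 9F 94 0F -> value 31788946 (4 byte(s))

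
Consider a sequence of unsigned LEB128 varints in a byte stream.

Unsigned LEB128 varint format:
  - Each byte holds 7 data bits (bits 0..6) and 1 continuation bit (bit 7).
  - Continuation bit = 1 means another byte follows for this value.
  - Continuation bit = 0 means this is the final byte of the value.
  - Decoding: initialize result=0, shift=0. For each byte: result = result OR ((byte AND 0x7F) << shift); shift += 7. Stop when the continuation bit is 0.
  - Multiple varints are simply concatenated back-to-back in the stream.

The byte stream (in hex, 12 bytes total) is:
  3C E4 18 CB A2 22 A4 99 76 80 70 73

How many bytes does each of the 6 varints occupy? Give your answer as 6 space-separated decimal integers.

Answer: 1 2 3 3 2 1

Derivation:
  byte[0]=0x3C cont=0 payload=0x3C=60: acc |= 60<<0 -> acc=60 shift=7 [end]
Varint 1: bytes[0:1] = 3C -> value 60 (1 byte(s))
  byte[1]=0xE4 cont=1 payload=0x64=100: acc |= 100<<0 -> acc=100 shift=7
  byte[2]=0x18 cont=0 payload=0x18=24: acc |= 24<<7 -> acc=3172 shift=14 [end]
Varint 2: bytes[1:3] = E4 18 -> value 3172 (2 byte(s))
  byte[3]=0xCB cont=1 payload=0x4B=75: acc |= 75<<0 -> acc=75 shift=7
  byte[4]=0xA2 cont=1 payload=0x22=34: acc |= 34<<7 -> acc=4427 shift=14
  byte[5]=0x22 cont=0 payload=0x22=34: acc |= 34<<14 -> acc=561483 shift=21 [end]
Varint 3: bytes[3:6] = CB A2 22 -> value 561483 (3 byte(s))
  byte[6]=0xA4 cont=1 payload=0x24=36: acc |= 36<<0 -> acc=36 shift=7
  byte[7]=0x99 cont=1 payload=0x19=25: acc |= 25<<7 -> acc=3236 shift=14
  byte[8]=0x76 cont=0 payload=0x76=118: acc |= 118<<14 -> acc=1936548 shift=21 [end]
Varint 4: bytes[6:9] = A4 99 76 -> value 1936548 (3 byte(s))
  byte[9]=0x80 cont=1 payload=0x00=0: acc |= 0<<0 -> acc=0 shift=7
  byte[10]=0x70 cont=0 payload=0x70=112: acc |= 112<<7 -> acc=14336 shift=14 [end]
Varint 5: bytes[9:11] = 80 70 -> value 14336 (2 byte(s))
  byte[11]=0x73 cont=0 payload=0x73=115: acc |= 115<<0 -> acc=115 shift=7 [end]
Varint 6: bytes[11:12] = 73 -> value 115 (1 byte(s))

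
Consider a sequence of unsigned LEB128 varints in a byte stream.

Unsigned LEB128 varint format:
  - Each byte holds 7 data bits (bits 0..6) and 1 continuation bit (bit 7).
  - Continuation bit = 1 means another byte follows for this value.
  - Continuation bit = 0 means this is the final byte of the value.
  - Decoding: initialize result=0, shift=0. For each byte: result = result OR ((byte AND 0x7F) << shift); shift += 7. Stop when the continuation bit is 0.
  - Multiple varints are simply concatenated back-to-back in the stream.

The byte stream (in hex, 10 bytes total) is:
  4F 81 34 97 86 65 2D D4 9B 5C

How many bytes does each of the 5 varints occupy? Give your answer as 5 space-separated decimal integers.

  byte[0]=0x4F cont=0 payload=0x4F=79: acc |= 79<<0 -> acc=79 shift=7 [end]
Varint 1: bytes[0:1] = 4F -> value 79 (1 byte(s))
  byte[1]=0x81 cont=1 payload=0x01=1: acc |= 1<<0 -> acc=1 shift=7
  byte[2]=0x34 cont=0 payload=0x34=52: acc |= 52<<7 -> acc=6657 shift=14 [end]
Varint 2: bytes[1:3] = 81 34 -> value 6657 (2 byte(s))
  byte[3]=0x97 cont=1 payload=0x17=23: acc |= 23<<0 -> acc=23 shift=7
  byte[4]=0x86 cont=1 payload=0x06=6: acc |= 6<<7 -> acc=791 shift=14
  byte[5]=0x65 cont=0 payload=0x65=101: acc |= 101<<14 -> acc=1655575 shift=21 [end]
Varint 3: bytes[3:6] = 97 86 65 -> value 1655575 (3 byte(s))
  byte[6]=0x2D cont=0 payload=0x2D=45: acc |= 45<<0 -> acc=45 shift=7 [end]
Varint 4: bytes[6:7] = 2D -> value 45 (1 byte(s))
  byte[7]=0xD4 cont=1 payload=0x54=84: acc |= 84<<0 -> acc=84 shift=7
  byte[8]=0x9B cont=1 payload=0x1B=27: acc |= 27<<7 -> acc=3540 shift=14
  byte[9]=0x5C cont=0 payload=0x5C=92: acc |= 92<<14 -> acc=1510868 shift=21 [end]
Varint 5: bytes[7:10] = D4 9B 5C -> value 1510868 (3 byte(s))

Answer: 1 2 3 1 3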